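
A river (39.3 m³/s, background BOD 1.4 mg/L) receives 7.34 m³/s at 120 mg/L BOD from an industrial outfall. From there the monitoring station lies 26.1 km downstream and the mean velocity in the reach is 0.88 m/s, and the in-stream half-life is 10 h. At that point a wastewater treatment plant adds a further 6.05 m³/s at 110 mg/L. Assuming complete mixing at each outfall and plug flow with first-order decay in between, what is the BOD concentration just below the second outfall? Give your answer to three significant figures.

Mass balance: C = (39.30·1.400 + 7.340·120.0) / 46.64 = 935.8/46.64 = 20.06 mg/L; combined flow 46.64 m³/s.
Travel time t = 26.1·1000 / 0.88 = 29660 s = 8.239 h.
Half-life 10 h → k = ln 2 / 10 = 0.06931 h⁻¹ = 1.664 d⁻¹.
Applying C = C₀e^(−kt): 20.06 × 0.5649 = 11.34 mg/L.
At the second outfall, C = (46.64·11.34 + 6.050·110.0) / (46.64 + 6.050) = 22.66 mg/L.

22.7 mg/L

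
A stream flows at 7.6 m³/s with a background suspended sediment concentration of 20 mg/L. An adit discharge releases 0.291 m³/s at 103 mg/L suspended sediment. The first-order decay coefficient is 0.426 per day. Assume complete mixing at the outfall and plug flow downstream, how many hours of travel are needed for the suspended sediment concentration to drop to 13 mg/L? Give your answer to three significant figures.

Conservation of mass: C = (7.600·20.00 + 0.2910·103.0) / 7.891 = 182.0/7.891 = 23.06 mg/L.
23.06·exp(−k·t) = 13 → t = ln(23.06/13)/k = 116300 s = 32.29 h.

32.3 h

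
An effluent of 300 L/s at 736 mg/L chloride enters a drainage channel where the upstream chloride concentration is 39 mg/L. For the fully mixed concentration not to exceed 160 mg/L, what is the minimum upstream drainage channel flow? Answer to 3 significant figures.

1430 L/s

Set C_mix = 160: (Q·39.00 + 300.0·736.0) / (Q + 300.0) = 160
→ Q = 300.0·(736.0 − 160)/(160 − 39.00) = 1428 L/s.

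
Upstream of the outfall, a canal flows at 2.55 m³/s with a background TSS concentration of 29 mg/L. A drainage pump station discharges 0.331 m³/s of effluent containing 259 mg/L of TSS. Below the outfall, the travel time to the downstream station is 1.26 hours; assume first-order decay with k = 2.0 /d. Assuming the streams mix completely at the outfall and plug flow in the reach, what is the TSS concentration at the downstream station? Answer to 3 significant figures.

49.9 mg/L

Conservation of mass: C = (2.550·29.00 + 0.3310·259.0) / 2.881 = 159.7/2.881 = 55.42 mg/L.
After decay, C = 55.42 × e^(−kt) = 55.42 × 0.9003 = 49.90 mg/L.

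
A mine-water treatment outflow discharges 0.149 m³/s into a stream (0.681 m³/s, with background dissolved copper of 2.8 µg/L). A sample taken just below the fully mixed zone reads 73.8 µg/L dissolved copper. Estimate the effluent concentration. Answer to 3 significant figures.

Mass balance: 0.6810·2.800 + 0.1490·Cₑ = 0.8300·73.80
→ Cₑ = (0.8300·73.80 − 0.6810·2.800) / 0.1490 = 398.3 µg/L.

398 µg/L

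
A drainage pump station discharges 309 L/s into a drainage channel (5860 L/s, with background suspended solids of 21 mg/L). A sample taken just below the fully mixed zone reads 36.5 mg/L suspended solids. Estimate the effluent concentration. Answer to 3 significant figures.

330 mg/L

Mass balance: 5860·21.00 + 309.0·Cₑ = 6169·36.50
→ Cₑ = (6169·36.50 − 5860·21.00) / 309.0 = 330.4 mg/L.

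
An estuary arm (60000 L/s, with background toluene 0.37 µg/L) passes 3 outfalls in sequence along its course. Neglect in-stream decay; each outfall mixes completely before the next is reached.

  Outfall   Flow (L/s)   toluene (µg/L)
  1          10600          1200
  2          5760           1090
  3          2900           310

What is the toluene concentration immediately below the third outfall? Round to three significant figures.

Below outfall 1: Q → 70600 L/s, C = (60000·0.3700 + 10600·1200)/70600 = 180.5 µg/L.
Below outfall 2: Q → 76360 L/s, C = (70600·180.5 + 5760·1090)/76360 = 249.1 µg/L.
Below outfall 3: Q → 79260 L/s, C = (76360·249.1 + 2900·310.0)/79260 = 251.3 µg/L.

251 µg/L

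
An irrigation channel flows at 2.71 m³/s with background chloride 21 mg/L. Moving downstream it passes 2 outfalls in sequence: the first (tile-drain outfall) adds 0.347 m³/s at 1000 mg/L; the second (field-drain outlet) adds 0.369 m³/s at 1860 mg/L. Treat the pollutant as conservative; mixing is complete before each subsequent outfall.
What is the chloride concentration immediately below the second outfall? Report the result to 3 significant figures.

Outfall 1: combined Q = 3.057 m³/s; C = (2.710·21.00 + 0.3470·1000)/3.057 = 132.1 mg/L.
Outfall 2: combined Q = 3.426 m³/s; C = (3.057·132.1 + 0.3690·1860)/3.426 = 318.2 mg/L.

318 mg/L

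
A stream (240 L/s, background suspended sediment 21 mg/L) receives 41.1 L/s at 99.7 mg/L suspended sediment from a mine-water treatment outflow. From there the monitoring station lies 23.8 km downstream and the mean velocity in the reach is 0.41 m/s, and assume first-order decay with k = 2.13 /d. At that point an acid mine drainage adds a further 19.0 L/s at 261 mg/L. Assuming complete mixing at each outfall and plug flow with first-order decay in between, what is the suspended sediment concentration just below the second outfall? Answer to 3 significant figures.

23.8 mg/L

After mixing, C = (240.0·21.00 + 41.10·99.70) / 281.1 = 9138/281.1 = 32.51 mg/L; combined flow 281.1 L/s.
Travel time t = 23.8·1000 / 0.41 = 58050 s = 16.12 h.
First-order decay: C = 32.51·exp(−k·t) = 32.51·0.2391 = 7.771 mg/L.
Second outfall: C = (281.1·7.771 + 19.00·261.0)/300.1 = 23.80 mg/L.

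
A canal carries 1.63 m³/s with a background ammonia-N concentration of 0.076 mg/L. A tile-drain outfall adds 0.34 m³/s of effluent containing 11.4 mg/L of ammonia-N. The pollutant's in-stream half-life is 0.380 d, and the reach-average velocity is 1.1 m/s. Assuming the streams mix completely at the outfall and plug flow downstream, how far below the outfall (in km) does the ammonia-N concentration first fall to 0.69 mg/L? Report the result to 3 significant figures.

56.2 km

Mixed concentration C = ΣQC/ΣQ = (1.630·0.07600 + 0.3400·11.40) / 1.970 = 4.000/1.970 = 2.030 mg/L.
Half-life 0.380 d → k = ln 2 / 0.380 = 1.824 d⁻¹.
Set 2.030·exp(−k·t) = 0.69 → t = ln(2.030/0.69)/k = 51120 s = 14.20 h.
Distance = v·t = 1.1·51120 = 56230 m = 56.23 km.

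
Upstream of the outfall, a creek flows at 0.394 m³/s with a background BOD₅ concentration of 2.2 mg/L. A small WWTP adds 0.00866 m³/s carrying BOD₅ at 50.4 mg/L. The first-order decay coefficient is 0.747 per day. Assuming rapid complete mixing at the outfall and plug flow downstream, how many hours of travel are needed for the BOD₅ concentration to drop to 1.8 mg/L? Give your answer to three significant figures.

18.9 h

After mixing, C = (0.3940·2.200 + 0.008660·50.40) / 0.4027 = 1.303/0.4027 = 3.237 mg/L.
3.237·exp(−k·t) = 1.8 → t = ln(3.237/1.8)/k = 67860 s = 18.85 h.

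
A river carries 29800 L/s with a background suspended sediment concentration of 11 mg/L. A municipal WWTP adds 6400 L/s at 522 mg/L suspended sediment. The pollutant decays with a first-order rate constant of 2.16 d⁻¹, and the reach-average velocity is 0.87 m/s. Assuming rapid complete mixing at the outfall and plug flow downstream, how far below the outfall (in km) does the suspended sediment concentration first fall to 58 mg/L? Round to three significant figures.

Conservation of mass: C = (29800·11.00 + 6400·522.0) / 36200 = 3669000/36200 = 101.3 mg/L.
Set 101.3·exp(−k·t) = 58 → t = ln(101.3/58)/k = 22320 s = 6.201 h.
Distance = v·t = 0.87·22320 = 19420 m = 19.42 km.

19.4 km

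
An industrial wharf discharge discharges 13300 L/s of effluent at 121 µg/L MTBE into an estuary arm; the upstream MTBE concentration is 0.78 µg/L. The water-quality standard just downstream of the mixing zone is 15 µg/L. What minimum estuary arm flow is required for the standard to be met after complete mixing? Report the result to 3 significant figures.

99100 L/s

Set C_mix = 15: (Q·0.7800 + 13300·121.0) / (Q + 13300) = 15
→ Q = 13300·(121.0 − 15)/(15 − 0.7800) = 99140 L/s.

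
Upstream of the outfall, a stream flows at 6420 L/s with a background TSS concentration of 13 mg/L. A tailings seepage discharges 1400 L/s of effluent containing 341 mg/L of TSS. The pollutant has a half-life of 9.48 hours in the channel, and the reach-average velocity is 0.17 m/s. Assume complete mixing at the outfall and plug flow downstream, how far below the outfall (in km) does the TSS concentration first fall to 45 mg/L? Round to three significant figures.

3.90 km

After mixing, C = (6420·13.00 + 1400·341.0) / 7820 = 560900/7820 = 71.72 mg/L.
Half-life 9.48 h → k = ln 2 / 9.48 = 0.07312 h⁻¹ = 1.755 d⁻¹.
Set 71.72·exp(−k·t) = 45 → t = ln(71.72/45)/k = 22950 s = 6.375 h.
Distance = v·t = 0.17·22950 = 3902 m = 3.902 km.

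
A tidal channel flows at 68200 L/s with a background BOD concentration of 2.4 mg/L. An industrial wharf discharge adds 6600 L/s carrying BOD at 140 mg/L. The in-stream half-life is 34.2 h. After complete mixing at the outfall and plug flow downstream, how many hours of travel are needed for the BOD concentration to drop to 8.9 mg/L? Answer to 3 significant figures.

24.2 h

Mass balance: C = (68200·2.400 + 6600·140.0) / 74800 = 1088000/74800 = 14.54 mg/L.
Half-life 34.2 h → k = ln 2 / 34.2 = 0.02027 h⁻¹ = 0.4864 d⁻¹.
14.54·exp(−k·t) = 8.9 → t = ln(14.54/8.9)/k = 87200 s = 24.22 h.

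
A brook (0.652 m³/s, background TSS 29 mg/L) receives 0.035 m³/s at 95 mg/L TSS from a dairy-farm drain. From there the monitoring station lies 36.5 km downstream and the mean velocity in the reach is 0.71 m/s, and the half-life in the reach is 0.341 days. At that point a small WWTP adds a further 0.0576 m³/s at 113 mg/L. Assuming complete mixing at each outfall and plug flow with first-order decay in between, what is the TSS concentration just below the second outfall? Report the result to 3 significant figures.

After mixing, C = (0.6520·29.00 + 0.03500·95.00) / 0.6870 = 22.23/0.6870 = 32.36 mg/L; combined flow 0.6870 m³/s.
Travel time t = 36.5·1000 / 0.71 = 51410 s = 14.28 h.
Half-life 0.341 d → k = ln 2 / 0.341 = 2.033 d⁻¹.
Applying C = C₀e^(−kt): 32.36 × 0.2984 = 9.656 mg/L.
Second outfall: C = (0.6870·9.656 + 0.05760·113.0)/0.7446 = 17.65 mg/L.

17.7 mg/L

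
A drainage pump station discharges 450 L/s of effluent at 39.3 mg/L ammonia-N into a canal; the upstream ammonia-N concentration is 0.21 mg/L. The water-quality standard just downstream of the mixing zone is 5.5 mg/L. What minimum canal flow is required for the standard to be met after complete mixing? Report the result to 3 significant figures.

Set C_mix = 5.5: (Q·0.2100 + 450.0·39.30) / (Q + 450.0) = 5.5
→ Q = 450.0·(39.30 − 5.5)/(5.5 − 0.2100) = 2875 L/s.

2880 L/s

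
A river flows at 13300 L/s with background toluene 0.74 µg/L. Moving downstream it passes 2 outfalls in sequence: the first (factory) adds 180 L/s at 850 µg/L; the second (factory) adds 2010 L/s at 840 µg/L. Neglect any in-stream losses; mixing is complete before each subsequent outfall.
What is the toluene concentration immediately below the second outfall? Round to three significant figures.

After outfall 1: Q = 13300 + 180.0 = 13480 L/s; C = (13300·0.7400 + 180.0·850.0)/13480 = 12.08 µg/L.
After outfall 2: Q = 13480 + 2010 = 15490 L/s; C = (13480·12.08 + 2010·840.0)/15490 = 119.5 µg/L.

120 µg/L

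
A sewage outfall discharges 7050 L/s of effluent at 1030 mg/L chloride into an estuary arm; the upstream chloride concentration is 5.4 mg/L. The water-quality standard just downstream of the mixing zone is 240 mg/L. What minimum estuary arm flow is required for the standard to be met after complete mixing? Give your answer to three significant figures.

23700 L/s

Set C_mix = 240: (Q·5.400 + 7050·1030) / (Q + 7050) = 240
→ Q = 7050·(1030 − 240)/(240 − 5.400) = 23740 L/s.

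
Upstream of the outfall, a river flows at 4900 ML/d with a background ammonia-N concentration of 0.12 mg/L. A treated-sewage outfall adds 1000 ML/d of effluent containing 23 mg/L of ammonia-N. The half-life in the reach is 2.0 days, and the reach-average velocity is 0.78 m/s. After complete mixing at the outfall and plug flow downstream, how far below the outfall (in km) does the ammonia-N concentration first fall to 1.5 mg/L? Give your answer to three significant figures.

After mixing, C = (4900·0.1200 + 1000·23.00) / 5900 = 23590/5900 = 3.998 mg/L.
Half-life 2.0 d → k = ln 2 / 2.0 = 0.3466 d⁻¹.
Set 3.998·exp(−k·t) = 1.5 → t = ln(3.998/1.5)/k = 244400 s = 67.89 h.
Distance = v·t = 0.78·244400 = 190600 m = 190.6 km.

191 km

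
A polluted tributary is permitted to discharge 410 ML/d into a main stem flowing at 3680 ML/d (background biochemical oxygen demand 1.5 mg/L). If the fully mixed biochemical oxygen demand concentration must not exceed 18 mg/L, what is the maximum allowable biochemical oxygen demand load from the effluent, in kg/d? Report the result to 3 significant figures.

Mass balance at the limit: 3680·1.500 + 410.0·Cₑ = 4090·18 → Cₑ = 166.1 mg/L.
410.0 ML/d = 4.745 m³/s. Load = 4.745 m³/s × 166.1 g/m³ × 86 400 s/d = 68100 kg/d.

68100 kg/d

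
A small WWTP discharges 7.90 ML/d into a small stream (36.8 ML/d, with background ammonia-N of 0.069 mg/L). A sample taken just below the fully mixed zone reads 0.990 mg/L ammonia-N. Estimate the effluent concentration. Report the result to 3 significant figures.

5.28 mg/L

Mass balance: 36.80·0.06900 + 7.900·Cₑ = 44.70·0.9900
→ Cₑ = (44.70·0.9900 − 36.80·0.06900) / 7.900 = 5.280 mg/L.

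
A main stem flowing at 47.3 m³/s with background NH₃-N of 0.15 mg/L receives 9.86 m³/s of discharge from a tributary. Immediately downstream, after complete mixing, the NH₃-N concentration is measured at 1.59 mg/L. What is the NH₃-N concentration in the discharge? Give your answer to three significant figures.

8.50 mg/L

Mass balance: 47.30·0.1500 + 9.860·Cₑ = 57.16·1.590
→ Cₑ = (57.16·1.590 − 47.30·0.1500) / 9.860 = 8.498 mg/L.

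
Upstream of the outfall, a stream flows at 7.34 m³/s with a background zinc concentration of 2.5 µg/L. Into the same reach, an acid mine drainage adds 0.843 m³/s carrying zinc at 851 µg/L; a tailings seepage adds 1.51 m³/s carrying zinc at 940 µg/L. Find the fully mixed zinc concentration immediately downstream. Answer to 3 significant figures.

Conservation of mass: C = (7.340·2.500 + 0.8430·851.0 + 1.510·940.0) / 9.693 = 2155/9.693 = 222.3 µg/L.

222 µg/L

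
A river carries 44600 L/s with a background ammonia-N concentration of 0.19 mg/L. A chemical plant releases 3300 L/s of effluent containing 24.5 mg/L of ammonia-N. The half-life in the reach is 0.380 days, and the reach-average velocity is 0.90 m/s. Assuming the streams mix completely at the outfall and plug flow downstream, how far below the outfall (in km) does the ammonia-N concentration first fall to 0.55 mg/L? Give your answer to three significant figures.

52.1 km

Mass balance: C = (44600·0.1900 + 3300·24.50) / 47900 = 89320/47900 = 1.865 mg/L.
Half-life 0.380 d → k = ln 2 / 0.380 = 1.824 d⁻¹.
Set 1.865·exp(−k·t) = 0.55 → t = ln(1.865/0.55)/k = 57830 s = 16.07 h.
Distance = v·t = 0.90·57830 = 52050 m = 52.05 km.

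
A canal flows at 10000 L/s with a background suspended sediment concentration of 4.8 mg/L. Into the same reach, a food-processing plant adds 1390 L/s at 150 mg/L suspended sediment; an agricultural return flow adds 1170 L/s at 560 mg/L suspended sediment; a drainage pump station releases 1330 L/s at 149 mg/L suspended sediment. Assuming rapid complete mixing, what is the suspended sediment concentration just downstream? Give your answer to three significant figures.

After mixing, C = (10000·4.800 + 1390·150.0 + 1170·560.0 + 1330·149.0) / 13890 = 1110000/13890 = 79.90 mg/L.

79.9 mg/L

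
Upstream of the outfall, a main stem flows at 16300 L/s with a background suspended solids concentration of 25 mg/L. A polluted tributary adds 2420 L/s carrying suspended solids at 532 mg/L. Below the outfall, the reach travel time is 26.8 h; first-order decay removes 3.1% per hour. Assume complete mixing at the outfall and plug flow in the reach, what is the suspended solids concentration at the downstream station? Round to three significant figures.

38.9 mg/L

Flow-weighted average: C = (16300·25.00 + 2420·532.0) / 18720 = 1695000/18720 = 90.54 mg/L.
3.1%/h lost → k = −ln(1 − 0.031) = 0.03149 h⁻¹.
Decay over the reach: 90.54·exp(−kt) = 90.54·0.4300 = 38.93 mg/L.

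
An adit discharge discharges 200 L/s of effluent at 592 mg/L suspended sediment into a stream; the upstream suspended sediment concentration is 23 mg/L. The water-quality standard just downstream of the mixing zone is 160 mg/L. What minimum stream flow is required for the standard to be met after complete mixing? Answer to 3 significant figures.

Set C_mix = 160: (Q·23.00 + 200.0·592.0) / (Q + 200.0) = 160
→ Q = 200.0·(592.0 − 160)/(160 − 23.00) = 630.7 L/s.

631 L/s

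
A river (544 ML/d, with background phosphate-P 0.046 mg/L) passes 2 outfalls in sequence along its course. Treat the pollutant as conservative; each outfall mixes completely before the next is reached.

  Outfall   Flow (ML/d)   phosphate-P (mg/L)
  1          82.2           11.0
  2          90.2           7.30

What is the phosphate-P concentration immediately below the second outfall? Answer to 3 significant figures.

After outfall 1: Q = 544.0 + 82.20 = 626.2 ML/d; C = (544.0·0.04600 + 82.20·11.00)/626.2 = 1.484 mg/L.
After outfall 2: Q = 626.2 + 90.20 = 716.4 ML/d; C = (626.2·1.484 + 90.20·7.300)/716.4 = 2.216 mg/L.

2.22 mg/L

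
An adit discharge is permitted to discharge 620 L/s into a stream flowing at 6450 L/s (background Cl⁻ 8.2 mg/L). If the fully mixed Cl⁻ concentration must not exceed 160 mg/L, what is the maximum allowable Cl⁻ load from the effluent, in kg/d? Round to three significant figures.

Mass balance at the limit: 6450·8.200 + 620.0·Cₑ = 7070·160 → Cₑ = 1739 mg/L.
620.0 L/s = 0.6200 m³/s. Load = 0.6200 m³/s × 1739 g/m³ × 86 400 s/d = 93170 kg/d.

93200 kg/d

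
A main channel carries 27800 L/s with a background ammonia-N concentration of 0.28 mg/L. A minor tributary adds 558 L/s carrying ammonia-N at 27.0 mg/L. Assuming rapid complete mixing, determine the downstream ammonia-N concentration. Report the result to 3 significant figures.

After mixing, C = (27800·0.2800 + 558.0·27.00) / 28360 = 22850/28360 = 0.8058 mg/L.

0.806 mg/L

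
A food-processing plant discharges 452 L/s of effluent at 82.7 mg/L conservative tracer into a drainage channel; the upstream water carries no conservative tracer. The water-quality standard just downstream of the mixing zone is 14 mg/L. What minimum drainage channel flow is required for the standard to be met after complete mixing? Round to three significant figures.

Set C_mix = 14: (Q·0 + 452.0·82.70) / (Q + 452.0) = 14
→ Q = 452.0·(82.70 − 14)/(14 − 0) = 2218 L/s.

2220 L/s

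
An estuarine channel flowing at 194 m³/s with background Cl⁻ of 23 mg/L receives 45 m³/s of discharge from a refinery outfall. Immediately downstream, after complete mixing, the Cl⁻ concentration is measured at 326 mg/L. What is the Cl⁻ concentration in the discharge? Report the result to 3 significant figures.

Mass balance: 194.0·23.00 + 45.00·Cₑ = 239.0·326.0
→ Cₑ = (239.0·326.0 − 194.0·23.00) / 45.00 = 1632 mg/L.

1630 mg/L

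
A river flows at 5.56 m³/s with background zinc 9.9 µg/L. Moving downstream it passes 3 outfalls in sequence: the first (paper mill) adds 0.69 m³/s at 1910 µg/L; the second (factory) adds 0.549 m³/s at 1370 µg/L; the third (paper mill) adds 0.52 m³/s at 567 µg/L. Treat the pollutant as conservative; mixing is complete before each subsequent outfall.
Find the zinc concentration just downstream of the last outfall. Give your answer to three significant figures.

331 µg/L

After outfall 1: Q = 5.560 + 0.6900 = 6.250 m³/s; C = (5.560·9.900 + 0.6900·1910)/6.250 = 219.7 µg/L.
After outfall 2: Q = 6.250 + 0.5490 = 6.799 m³/s; C = (6.250·219.7 + 0.5490·1370)/6.799 = 312.6 µg/L.
After outfall 3: Q = 6.799 + 0.5200 = 7.319 m³/s; C = (6.799·312.6 + 0.5200·567.0)/7.319 = 330.6 µg/L.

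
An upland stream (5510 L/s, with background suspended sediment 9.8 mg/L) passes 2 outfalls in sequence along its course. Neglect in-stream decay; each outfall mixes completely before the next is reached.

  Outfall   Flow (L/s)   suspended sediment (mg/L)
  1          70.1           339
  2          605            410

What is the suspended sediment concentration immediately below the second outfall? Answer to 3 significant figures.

Below outfall 1: Q → 5580 L/s, C = (5510·9.800 + 70.10·339.0)/5580 = 13.94 mg/L.
Below outfall 2: Q → 6185 L/s, C = (5580·13.94 + 605.0·410.0)/6185 = 52.68 mg/L.

52.7 mg/L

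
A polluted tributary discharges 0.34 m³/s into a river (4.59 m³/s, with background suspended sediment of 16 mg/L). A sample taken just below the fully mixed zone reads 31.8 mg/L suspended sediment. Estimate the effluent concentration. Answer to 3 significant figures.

Mass balance: 4.590·16.00 + 0.3400·Cₑ = 4.930·31.80
→ Cₑ = (4.930·31.80 − 4.590·16.00) / 0.3400 = 245.1 mg/L.

245 mg/L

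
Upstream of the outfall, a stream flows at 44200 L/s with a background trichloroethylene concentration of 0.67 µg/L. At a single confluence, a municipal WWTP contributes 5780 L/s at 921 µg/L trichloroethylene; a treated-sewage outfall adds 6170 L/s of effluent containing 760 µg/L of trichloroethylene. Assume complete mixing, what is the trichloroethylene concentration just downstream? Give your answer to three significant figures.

Mass balance: C = (44200·0.6700 + 5780·921.0 + 6170·760.0) / 56150 = 10040000/56150 = 178.8 µg/L.

179 µg/L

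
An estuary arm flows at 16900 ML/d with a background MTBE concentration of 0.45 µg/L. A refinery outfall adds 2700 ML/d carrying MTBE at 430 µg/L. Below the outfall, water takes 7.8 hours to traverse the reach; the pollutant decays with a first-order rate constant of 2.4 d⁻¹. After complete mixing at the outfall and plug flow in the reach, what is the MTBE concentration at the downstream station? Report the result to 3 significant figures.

Flow-weighted average: C = (16900·0.4500 + 2700·430.0) / 19600 = 1169000/19600 = 59.62 µg/L.
After decay, C = 59.62 × e^(−kt) = 59.62 × 0.4584 = 27.33 µg/L.

27.3 µg/L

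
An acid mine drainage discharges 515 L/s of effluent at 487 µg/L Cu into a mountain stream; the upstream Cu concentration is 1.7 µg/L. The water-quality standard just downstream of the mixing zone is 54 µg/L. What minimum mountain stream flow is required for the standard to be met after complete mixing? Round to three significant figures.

4260 L/s

Set C_mix = 54: (Q·1.700 + 515.0·487.0) / (Q + 515.0) = 54
→ Q = 515.0·(487.0 − 54)/(54 − 1.700) = 4264 L/s.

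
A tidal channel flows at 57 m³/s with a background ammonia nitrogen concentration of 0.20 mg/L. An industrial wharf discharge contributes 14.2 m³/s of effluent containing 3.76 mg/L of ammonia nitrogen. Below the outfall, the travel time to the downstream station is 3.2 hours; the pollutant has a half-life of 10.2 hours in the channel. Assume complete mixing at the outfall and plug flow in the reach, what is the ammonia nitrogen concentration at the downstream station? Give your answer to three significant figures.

Mixed concentration C = ΣQC/ΣQ = (57.00·0.2000 + 14.20·3.760) / 71.20 = 64.79/71.20 = 0.9100 mg/L.
Half-life 10.2 h → k = ln 2 / 10.2 = 0.06796 h⁻¹ = 1.631 d⁻¹.
Applying C = C₀e^(−kt): 0.9100 × 0.8046 = 0.7322 mg/L.

0.732 mg/L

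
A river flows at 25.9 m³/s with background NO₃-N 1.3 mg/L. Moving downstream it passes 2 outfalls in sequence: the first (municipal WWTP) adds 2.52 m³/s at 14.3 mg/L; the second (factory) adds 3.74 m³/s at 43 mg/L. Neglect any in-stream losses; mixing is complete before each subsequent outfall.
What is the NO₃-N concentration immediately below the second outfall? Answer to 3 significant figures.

7.17 mg/L

Outfall 1: combined Q = 28.42 m³/s; C = (25.90·1.300 + 2.520·14.30)/28.42 = 2.453 mg/L.
Outfall 2: combined Q = 32.16 m³/s; C = (28.42·2.453 + 3.740·43.00)/32.16 = 7.168 mg/L.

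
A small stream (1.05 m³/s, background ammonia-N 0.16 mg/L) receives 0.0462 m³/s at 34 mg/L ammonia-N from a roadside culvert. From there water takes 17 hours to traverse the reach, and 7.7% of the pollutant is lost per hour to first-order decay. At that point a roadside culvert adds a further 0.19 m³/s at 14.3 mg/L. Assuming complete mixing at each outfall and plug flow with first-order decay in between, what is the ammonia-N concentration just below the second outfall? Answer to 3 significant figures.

After mixing, C = (1.050·0.1600 + 0.04620·34.00) / 1.096 = 1.739/1.096 = 1.586 mg/L; combined flow 1.096 m³/s.
7.7%/h lost → k = −ln(1 − 0.077) = 0.08013 h⁻¹.
After decay, C = 1.586 × e^(−kt) = 1.586 × 0.2561 = 0.4062 mg/L.
Second outfall: C = (1.096·0.4062 + 0.1900·14.30)/1.286 = 2.459 mg/L.

2.46 mg/L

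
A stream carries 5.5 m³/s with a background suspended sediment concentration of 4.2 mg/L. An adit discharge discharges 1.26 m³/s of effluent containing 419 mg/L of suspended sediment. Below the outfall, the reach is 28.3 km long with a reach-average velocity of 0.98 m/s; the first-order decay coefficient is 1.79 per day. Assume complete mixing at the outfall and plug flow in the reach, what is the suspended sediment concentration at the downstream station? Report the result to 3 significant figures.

44.8 mg/L

Mass balance: C = (5.500·4.200 + 1.260·419.0) / 6.760 = 551.0/6.760 = 81.51 mg/L.
Travel time t = 28.3·1000 / 0.98 = 28880 s = 8.022 h.
After decay, C = 81.51 × e^(−kt) = 81.51 × 0.5498 = 44.81 mg/L.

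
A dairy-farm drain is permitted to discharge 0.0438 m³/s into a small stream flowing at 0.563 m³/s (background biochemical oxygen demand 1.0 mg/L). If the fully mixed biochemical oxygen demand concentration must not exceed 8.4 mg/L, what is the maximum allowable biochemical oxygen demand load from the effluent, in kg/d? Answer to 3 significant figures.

Mass balance at the limit: 0.5630·1.000 + 0.04380·Cₑ = 0.6068·8.4 → Cₑ = 103.5 mg/L.
Load = 0.04380 m³/s × 103.5 g/m³ × 86 400 s/d = 391.7 kg/d.

392 kg/d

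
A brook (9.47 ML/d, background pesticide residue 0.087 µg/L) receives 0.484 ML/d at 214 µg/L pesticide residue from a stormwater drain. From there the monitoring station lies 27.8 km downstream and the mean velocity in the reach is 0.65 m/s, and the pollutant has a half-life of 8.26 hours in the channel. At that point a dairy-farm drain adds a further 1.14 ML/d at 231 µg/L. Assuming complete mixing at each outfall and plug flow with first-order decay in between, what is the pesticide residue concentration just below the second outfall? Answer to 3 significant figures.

27.2 µg/L

Mass balance: C = (9.470·0.08700 + 0.4840·214.0) / 9.954 = 104.4/9.954 = 10.49 µg/L; combined flow 9.954 ML/d.
Travel time t = 27.8·1000 / 0.65 = 42770 s = 11.88 h.
Half-life 8.26 h → k = ln 2 / 8.26 = 0.08392 h⁻¹ = 2.014 d⁻¹.
After decay, C = 10.49 × e^(−kt) = 10.49 × 0.3690 = 3.870 µg/L.
At the second outfall, C = (9.954·3.870 + 1.140·231.0) / (9.954 + 1.140) = 27.21 µg/L.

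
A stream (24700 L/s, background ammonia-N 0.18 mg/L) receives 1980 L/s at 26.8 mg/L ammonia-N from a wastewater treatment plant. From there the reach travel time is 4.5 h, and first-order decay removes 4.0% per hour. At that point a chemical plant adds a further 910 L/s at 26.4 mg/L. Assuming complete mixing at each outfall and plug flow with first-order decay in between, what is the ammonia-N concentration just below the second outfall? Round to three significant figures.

2.61 mg/L

Flow-weighted average: C = (24700·0.1800 + 1980·26.80) / 26680 = 57510/26680 = 2.156 mg/L; combined flow 26680 L/s.
4.0%/h lost → k = −ln(1 − 0.04) = 0.04082 h⁻¹.
Applying C = C₀e^(−kt): 2.156 × 0.8322 = 1.794 mg/L.
At the second outfall, C = (26680·1.794 + 910.0·26.40) / (26680 + 910.0) = 2.605 mg/L.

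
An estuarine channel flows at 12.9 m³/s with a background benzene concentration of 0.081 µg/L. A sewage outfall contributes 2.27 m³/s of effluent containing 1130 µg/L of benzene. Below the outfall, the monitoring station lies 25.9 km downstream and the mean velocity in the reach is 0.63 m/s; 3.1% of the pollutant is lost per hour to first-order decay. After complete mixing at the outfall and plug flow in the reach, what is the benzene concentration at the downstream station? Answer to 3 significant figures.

118 µg/L

Flow-weighted average: C = (12.90·0.08100 + 2.270·1130) / 15.17 = 2566/15.17 = 169.2 µg/L.
Travel time t = 25.9·1000 / 0.63 = 41110 s = 11.42 h.
3.1%/h lost → k = −ln(1 − 0.031) = 0.03149 h⁻¹.
First-order decay: C = 169.2·exp(−k·t) = 169.2·0.6979 = 118.1 µg/L.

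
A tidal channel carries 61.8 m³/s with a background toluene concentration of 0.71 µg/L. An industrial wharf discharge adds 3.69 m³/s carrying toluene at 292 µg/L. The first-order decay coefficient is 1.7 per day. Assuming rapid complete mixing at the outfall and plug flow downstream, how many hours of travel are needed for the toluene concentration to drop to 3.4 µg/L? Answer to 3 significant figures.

22.8 h

After mixing, C = (61.80·0.7100 + 3.690·292.0) / 65.49 = 1121/65.49 = 17.12 µg/L.
17.12·exp(−k·t) = 3.4 → t = ln(17.12/3.4)/k = 82160 s = 22.82 h.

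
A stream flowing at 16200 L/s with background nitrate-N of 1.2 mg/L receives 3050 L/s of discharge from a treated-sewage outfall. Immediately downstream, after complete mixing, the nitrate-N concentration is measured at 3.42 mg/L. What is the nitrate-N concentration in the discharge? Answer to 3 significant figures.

Mass balance: 16200·1.200 + 3050·Cₑ = 19250·3.420
→ Cₑ = (19250·3.420 − 16200·1.200) / 3050 = 15.21 mg/L.

15.2 mg/L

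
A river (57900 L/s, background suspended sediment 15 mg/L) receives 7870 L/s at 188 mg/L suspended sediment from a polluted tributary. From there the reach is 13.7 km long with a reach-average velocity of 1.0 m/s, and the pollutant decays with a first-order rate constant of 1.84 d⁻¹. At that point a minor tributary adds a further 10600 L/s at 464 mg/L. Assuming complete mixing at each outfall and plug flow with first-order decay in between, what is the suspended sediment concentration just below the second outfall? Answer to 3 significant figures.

Mass balance: C = (57900·15.00 + 7870·188.0) / 65770 = 2348000/65770 = 35.70 mg/L; combined flow 65770 L/s.
Travel time t = 13.7·1000 / 1.0 = 13700 s = 3.806 h.
After decay, C = 35.70 × e^(−kt) = 35.70 × 0.7469 = 26.67 mg/L.
At the second outfall, C = (65770·26.67 + 10600·464.0) / (65770 + 10600) = 87.37 mg/L.

87.4 mg/L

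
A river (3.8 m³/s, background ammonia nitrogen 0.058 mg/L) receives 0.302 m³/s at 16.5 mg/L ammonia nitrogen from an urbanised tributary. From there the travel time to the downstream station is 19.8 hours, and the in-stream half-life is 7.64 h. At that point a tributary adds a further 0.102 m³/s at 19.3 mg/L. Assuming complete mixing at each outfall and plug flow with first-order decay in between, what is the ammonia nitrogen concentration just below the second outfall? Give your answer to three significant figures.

Conservation of mass: C = (3.800·0.05800 + 0.3020·16.50) / 4.102 = 5.203/4.102 = 1.269 mg/L; combined flow 4.102 m³/s.
Half-life 7.64 h → k = ln 2 / 7.64 = 0.09073 h⁻¹ = 2.177 d⁻¹.
First-order decay: C = 1.269·exp(−k·t) = 1.269·0.1659 = 0.2104 mg/L.
At the second outfall, C = (4.102·0.2104 + 0.1020·19.30) / (4.102 + 0.1020) = 0.6736 mg/L.

0.674 mg/L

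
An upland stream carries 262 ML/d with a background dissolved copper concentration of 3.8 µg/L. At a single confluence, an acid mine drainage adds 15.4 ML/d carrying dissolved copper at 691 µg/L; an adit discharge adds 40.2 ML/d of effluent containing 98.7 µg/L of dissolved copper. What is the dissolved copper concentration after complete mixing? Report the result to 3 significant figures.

Mixed concentration C = ΣQC/ΣQ = (262.0·3.800 + 15.40·691.0 + 40.20·98.70) / 317.6 = 15600/317.6 = 49.13 µg/L.

49.1 µg/L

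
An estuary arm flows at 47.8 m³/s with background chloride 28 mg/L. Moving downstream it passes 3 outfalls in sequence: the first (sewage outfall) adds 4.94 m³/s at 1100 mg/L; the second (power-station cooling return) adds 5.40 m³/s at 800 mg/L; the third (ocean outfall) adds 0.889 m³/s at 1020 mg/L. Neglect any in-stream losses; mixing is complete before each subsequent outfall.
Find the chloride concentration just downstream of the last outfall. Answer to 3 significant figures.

After outfall 1: Q = 47.80 + 4.940 = 52.74 m³/s; C = (47.80·28.00 + 4.940·1100)/52.74 = 128.4 mg/L.
After outfall 2: Q = 52.74 + 5.400 = 58.14 m³/s; C = (52.74·128.4 + 5.400·800.0)/58.14 = 190.8 mg/L.
After outfall 3: Q = 58.14 + 0.8890 = 59.03 m³/s; C = (58.14·190.8 + 0.8890·1020)/59.03 = 203.3 mg/L.

203 mg/L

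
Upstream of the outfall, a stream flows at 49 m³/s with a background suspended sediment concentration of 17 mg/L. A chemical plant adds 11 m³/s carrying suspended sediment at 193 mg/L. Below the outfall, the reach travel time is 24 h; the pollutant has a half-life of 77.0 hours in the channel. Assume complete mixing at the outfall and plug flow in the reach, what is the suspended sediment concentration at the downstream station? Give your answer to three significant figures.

Flow-weighted average: C = (49.00·17.00 + 11.00·193.0) / 60.00 = 2956/60.00 = 49.27 mg/L.
Half-life 77.0 h → k = ln 2 / 77.0 = 0.009002 h⁻¹ = 0.2160 d⁻¹.
First-order decay: C = 49.27·exp(−k·t) = 49.27·0.8057 = 39.69 mg/L.

39.7 mg/L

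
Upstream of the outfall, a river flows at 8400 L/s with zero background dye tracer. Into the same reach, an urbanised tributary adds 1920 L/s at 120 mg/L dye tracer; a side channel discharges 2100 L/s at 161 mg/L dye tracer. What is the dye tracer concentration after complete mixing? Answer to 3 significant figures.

After mixing, C = (8400·0 + 1920·120.0 + 2100·161.0) / 12420 = 568500/12420 = 45.77 mg/L.

45.8 mg/L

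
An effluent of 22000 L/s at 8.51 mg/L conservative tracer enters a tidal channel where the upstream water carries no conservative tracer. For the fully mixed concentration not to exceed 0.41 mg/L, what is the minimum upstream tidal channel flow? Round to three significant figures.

Set C_mix = 0.41: (Q·0 + 22000·8.510) / (Q + 22000) = 0.41
→ Q = 22000·(8.510 − 0.41)/(0.41 − 0) = 434600 L/s.

435000 L/s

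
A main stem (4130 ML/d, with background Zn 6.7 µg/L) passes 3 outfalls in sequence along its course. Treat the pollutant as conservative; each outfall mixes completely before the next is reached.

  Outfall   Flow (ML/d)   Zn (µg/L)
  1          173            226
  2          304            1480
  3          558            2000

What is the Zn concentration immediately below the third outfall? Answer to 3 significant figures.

Outfall 1: combined Q = 4303 ML/d; C = (4130·6.700 + 173.0·226.0)/4303 = 15.52 µg/L.
Outfall 2: combined Q = 4607 ML/d; C = (4303·15.52 + 304.0·1480)/4607 = 112.2 µg/L.
Outfall 3: combined Q = 5165 ML/d; C = (4607·112.2 + 558.0·2000)/5165 = 316.1 µg/L.

316 µg/L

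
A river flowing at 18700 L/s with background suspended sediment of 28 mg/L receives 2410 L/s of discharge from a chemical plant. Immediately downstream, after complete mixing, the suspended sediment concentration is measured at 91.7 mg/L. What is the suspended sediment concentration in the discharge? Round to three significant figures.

Mass balance: 18700·28.00 + 2410·Cₑ = 21110·91.70
→ Cₑ = (21110·91.70 − 18700·28.00) / 2410 = 586.0 mg/L.

586 mg/L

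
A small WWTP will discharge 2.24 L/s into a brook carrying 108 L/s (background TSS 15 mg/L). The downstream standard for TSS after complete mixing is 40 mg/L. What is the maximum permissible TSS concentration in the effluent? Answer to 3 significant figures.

At the limit, (Qr·Cr + Qe·Cₑ)/(Qr + Qe) = 40:
Cₑ = (110.2·40 − 108.0·15.00) / 2.240 = 1245 mg/L.

1250 mg/L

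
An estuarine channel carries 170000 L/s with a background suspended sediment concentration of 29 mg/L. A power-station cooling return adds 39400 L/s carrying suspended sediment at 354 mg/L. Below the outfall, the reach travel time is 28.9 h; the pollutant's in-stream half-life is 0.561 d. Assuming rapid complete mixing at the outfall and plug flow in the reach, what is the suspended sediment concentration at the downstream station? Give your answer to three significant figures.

20.4 mg/L

Mass balance: C = (170000·29.00 + 39400·354.0) / 209400 = 18880000/209400 = 90.15 mg/L.
Half-life 0.561 d → k = ln 2 / 0.561 = 1.236 d⁻¹.
First-order decay: C = 90.15·exp(−k·t) = 90.15·0.2259 = 20.36 mg/L.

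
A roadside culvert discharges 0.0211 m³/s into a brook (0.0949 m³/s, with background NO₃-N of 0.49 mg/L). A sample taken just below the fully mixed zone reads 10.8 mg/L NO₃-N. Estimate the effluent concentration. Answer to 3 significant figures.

Mass balance: 0.09490·0.4900 + 0.02110·Cₑ = 0.1160·10.80
→ Cₑ = (0.1160·10.80 − 0.09490·0.4900) / 0.02110 = 57.17 mg/L.

57.2 mg/L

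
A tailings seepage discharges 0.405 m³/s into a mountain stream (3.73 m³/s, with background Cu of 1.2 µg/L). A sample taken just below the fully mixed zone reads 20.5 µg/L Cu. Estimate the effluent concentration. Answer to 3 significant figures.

Mass balance: 3.730·1.200 + 0.4050·Cₑ = 4.135·20.50
→ Cₑ = (4.135·20.50 − 3.730·1.200) / 0.4050 = 198.3 µg/L.

198 µg/L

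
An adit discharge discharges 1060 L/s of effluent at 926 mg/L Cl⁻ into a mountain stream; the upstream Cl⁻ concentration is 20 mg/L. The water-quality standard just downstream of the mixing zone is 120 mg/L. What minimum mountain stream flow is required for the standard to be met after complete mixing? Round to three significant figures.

8540 L/s

Set C_mix = 120: (Q·20.00 + 1060·926.0) / (Q + 1060) = 120
→ Q = 1060·(926.0 − 120)/(120 − 20.00) = 8544 L/s.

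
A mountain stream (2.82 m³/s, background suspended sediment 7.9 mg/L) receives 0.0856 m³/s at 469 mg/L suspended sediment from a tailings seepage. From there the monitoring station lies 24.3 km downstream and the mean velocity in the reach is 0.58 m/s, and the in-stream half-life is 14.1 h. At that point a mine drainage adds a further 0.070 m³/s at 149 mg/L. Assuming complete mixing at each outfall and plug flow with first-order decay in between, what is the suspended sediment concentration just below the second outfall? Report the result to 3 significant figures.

15.3 mg/L

Conservation of mass: C = (2.820·7.900 + 0.08560·469.0) / 2.906 = 62.42/2.906 = 21.48 mg/L; combined flow 2.906 m³/s.
Travel time t = 24.3·1000 / 0.58 = 41900 s = 11.64 h.
Half-life 14.1 h → k = ln 2 / 14.1 = 0.04916 h⁻¹ = 1.180 d⁻¹.
Decay over the reach: 21.48·exp(−kt) = 21.48·0.5643 = 12.12 mg/L.
Second outfall: C = (2.906·12.12 + 0.07000·149.0)/2.976 = 15.34 mg/L.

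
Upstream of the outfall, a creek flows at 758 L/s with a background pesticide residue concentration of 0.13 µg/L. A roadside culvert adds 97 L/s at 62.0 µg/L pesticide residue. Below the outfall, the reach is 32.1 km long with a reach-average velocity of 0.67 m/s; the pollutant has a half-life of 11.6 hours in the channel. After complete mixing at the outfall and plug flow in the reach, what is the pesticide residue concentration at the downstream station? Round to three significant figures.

3.23 µg/L

Flow-weighted average: C = (758.0·0.1300 + 97.00·62.00) / 855.0 = 6113/855.0 = 7.149 µg/L.
Travel time t = 32.1·1000 / 0.67 = 47910 s = 13.31 h.
Half-life 11.6 h → k = ln 2 / 11.6 = 0.05975 h⁻¹ = 1.434 d⁻¹.
Decay over the reach: 7.149·exp(−kt) = 7.149·0.4515 = 3.228 µg/L.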